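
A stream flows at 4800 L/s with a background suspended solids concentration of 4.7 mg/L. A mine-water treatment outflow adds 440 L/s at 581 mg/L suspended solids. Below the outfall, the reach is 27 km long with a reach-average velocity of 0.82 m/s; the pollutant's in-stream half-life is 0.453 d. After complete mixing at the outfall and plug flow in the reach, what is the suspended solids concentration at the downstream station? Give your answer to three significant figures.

Mass balance: C = (4800·4.700 + 440.0·581.0) / 5240 = 278200/5240 = 53.09 mg/L.
Travel time t = 27·1000 / 0.82 = 32930 s = 9.146 h.
Half-life 0.453 d → k = ln 2 / 0.453 = 1.530 d⁻¹.
Decay over the reach: 53.09·exp(−kt) = 53.09·0.5582 = 29.63 mg/L.

29.6 mg/L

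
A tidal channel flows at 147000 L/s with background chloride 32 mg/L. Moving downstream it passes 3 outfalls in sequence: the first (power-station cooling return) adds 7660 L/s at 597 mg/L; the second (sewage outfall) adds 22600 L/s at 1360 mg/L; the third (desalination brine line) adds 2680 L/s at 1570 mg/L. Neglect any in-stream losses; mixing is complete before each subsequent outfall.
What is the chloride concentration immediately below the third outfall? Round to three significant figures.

246 mg/L

Below outfall 1: Q → 154700 L/s, C = (147000·32.00 + 7660·597.0)/154700 = 59.98 mg/L.
Below outfall 2: Q → 177300 L/s, C = (154700·59.98 + 22600·1360)/177300 = 225.7 mg/L.
Below outfall 3: Q → 179900 L/s, C = (177300·225.7 + 2680·1570)/179900 = 245.8 mg/L.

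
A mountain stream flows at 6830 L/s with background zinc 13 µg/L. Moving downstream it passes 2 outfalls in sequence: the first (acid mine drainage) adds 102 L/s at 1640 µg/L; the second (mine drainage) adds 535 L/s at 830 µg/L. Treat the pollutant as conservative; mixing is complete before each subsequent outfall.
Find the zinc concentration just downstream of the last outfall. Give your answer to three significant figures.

Below outfall 1: Q → 6932 L/s, C = (6830·13.00 + 102.0·1640)/6932 = 36.94 µg/L.
Below outfall 2: Q → 7467 L/s, C = (6932·36.94 + 535.0·830.0)/7467 = 93.76 µg/L.

93.8 µg/L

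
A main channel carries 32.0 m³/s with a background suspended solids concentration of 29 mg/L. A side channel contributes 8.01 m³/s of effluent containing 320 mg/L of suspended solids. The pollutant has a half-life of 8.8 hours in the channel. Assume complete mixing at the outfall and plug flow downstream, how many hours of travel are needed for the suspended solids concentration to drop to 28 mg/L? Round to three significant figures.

14.4 h

Mixed concentration C = ΣQC/ΣQ = (32.00·29.00 + 8.010·320.0) / 40.01 = 3491/40.01 = 87.26 mg/L.
Half-life 8.8 h → k = ln 2 / 8.8 = 0.07877 h⁻¹ = 1.890 d⁻¹.
87.26·exp(−k·t) = 28 → t = ln(87.26/28)/k = 51950 s = 14.43 h.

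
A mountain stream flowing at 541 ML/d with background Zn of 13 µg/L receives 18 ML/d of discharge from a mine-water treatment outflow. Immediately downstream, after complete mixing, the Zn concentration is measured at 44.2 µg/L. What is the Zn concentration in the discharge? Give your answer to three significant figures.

Mass balance: 541.0·13.00 + 18.00·Cₑ = 559.0·44.20
→ Cₑ = (559.0·44.20 − 541.0·13.00) / 18.00 = 981.9 µg/L.

982 µg/L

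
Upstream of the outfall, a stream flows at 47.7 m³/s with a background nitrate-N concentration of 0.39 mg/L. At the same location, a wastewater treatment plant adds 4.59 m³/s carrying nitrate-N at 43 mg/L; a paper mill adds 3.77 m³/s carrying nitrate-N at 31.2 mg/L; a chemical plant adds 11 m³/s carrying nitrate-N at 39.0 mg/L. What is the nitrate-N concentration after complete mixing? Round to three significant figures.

11.4 mg/L

Conservation of mass: C = (47.70·0.3900 + 4.590·43.00 + 3.770·31.20 + 11.00·39.00) / 67.06 = 762.6/67.06 = 11.37 mg/L.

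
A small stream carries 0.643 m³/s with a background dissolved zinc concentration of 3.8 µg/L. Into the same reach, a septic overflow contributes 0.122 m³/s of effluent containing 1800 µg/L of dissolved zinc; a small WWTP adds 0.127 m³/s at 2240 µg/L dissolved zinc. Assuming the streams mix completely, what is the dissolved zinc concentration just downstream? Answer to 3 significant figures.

568 µg/L

Flow-weighted average: C = (0.6430·3.800 + 0.1220·1800 + 0.1270·2240) / 0.8920 = 506.5/0.8920 = 567.9 µg/L.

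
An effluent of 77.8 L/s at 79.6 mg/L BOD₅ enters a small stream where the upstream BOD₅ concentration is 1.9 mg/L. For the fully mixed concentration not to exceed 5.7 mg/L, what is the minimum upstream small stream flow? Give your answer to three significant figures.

Set C_mix = 5.7: (Q·1.900 + 77.80·79.60) / (Q + 77.80) = 5.7
→ Q = 77.80·(79.60 − 5.7)/(5.7 − 1.900) = 1513 L/s.

1510 L/s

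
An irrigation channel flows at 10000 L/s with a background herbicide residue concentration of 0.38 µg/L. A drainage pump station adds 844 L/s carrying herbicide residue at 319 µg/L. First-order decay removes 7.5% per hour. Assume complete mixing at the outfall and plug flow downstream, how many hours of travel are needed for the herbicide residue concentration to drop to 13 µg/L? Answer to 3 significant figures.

Mixed concentration C = ΣQC/ΣQ = (10000·0.3800 + 844.0·319.0) / 10840 = 273000/10840 = 25.18 µg/L.
7.5%/h lost → k = −ln(1 − 0.075) = 0.07796 h⁻¹.
25.18·exp(−k·t) = 13 → t = ln(25.18/13)/k = 30520 s = 8.479 h.

8.48 h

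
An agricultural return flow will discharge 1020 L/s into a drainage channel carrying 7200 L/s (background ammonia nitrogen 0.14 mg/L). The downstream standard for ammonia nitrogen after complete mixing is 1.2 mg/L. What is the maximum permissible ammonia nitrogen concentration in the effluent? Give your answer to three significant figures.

At the limit, (Qr·Cr + Qe·Cₑ)/(Qr + Qe) = 1.2:
Cₑ = (8220·1.2 − 7200·0.1400) / 1020 = 8.682 mg/L.

8.68 mg/L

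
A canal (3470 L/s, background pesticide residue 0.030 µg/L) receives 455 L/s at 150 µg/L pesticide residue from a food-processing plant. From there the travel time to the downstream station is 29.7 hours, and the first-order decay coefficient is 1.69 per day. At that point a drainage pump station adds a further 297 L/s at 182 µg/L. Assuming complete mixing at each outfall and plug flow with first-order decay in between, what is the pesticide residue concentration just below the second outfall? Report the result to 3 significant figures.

Conservation of mass: C = (3470·0.03000 + 455.0·150.0) / 3925 = 68350/3925 = 17.42 µg/L; combined flow 3925 L/s.
Applying C = C₀e^(−kt): 17.42 × 0.1235 = 2.151 µg/L.
At the second outfall, C = (3925·2.151 + 297.0·182.0) / (3925 + 297.0) = 14.80 µg/L.

14.8 µg/L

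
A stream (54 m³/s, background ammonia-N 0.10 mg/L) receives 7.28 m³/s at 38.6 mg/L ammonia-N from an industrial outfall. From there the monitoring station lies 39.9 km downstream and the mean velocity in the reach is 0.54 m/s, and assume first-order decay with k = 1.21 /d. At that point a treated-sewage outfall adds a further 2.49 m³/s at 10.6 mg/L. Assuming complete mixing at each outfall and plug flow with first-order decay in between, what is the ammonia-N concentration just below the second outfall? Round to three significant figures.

Flow-weighted average: C = (54.00·0.1000 + 7.280·38.60) / 61.28 = 286.4/61.28 = 4.674 mg/L; combined flow 61.28 m³/s.
Travel time t = 39.9·1000 / 0.54 = 73890 s = 20.52 h.
Applying C = C₀e^(−kt): 4.674 × 0.3553 = 1.661 mg/L.
Second outfall: C = (61.28·1.661 + 2.490·10.60)/63.77 = 2.010 mg/L.

2.01 mg/L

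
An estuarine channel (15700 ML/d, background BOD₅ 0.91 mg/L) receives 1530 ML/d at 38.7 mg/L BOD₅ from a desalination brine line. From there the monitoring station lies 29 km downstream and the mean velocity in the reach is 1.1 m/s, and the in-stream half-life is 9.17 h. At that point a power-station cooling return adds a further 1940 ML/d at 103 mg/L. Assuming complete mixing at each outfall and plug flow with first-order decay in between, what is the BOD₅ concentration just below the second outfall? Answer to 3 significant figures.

Flow-weighted average: C = (15700·0.9100 + 1530·38.70) / 17230 = 73500/17230 = 4.266 mg/L; combined flow 17230 ML/d.
Travel time t = 29·1000 / 1.1 = 26360 s = 7.323 h.
Half-life 9.17 h → k = ln 2 / 9.17 = 0.07559 h⁻¹ = 1.814 d⁻¹.
Decay over the reach: 4.266·exp(−kt) = 4.266·0.5749 = 2.452 mg/L.
Second outfall: C = (17230·2.452 + 1940·103.0)/19170 = 12.63 mg/L.

12.6 mg/L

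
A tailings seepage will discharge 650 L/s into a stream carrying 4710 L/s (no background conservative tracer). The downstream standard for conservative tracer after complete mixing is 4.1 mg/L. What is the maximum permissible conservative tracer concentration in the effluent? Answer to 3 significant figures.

33.8 mg/L

At the limit, (Qr·Cr + Qe·Cₑ)/(Qr + Qe) = 4.1:
Cₑ = (5360·4.1 − 4710·0) / 650.0 = 33.81 mg/L.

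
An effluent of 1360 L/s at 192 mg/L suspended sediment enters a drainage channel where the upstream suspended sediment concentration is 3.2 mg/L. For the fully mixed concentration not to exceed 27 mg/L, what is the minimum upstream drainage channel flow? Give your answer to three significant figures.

9430 L/s

Set C_mix = 27: (Q·3.200 + 1360·192.0) / (Q + 1360) = 27
→ Q = 1360·(192.0 − 27)/(27 − 3.200) = 9429 L/s.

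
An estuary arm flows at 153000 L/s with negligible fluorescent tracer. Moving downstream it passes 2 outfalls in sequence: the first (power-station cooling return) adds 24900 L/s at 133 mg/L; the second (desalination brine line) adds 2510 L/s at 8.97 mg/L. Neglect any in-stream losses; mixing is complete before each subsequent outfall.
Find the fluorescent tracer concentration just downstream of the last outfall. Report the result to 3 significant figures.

18.5 mg/L

Below outfall 1: Q → 177900 L/s, C = (153000·0 + 24900·133.0)/177900 = 18.62 mg/L.
Below outfall 2: Q → 180400 L/s, C = (177900·18.62 + 2510·8.970)/180400 = 18.48 mg/L.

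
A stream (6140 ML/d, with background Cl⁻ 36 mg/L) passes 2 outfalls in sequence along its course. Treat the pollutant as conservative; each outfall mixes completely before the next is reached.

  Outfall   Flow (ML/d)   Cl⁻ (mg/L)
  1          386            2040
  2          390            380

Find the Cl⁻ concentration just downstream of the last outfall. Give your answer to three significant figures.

Below outfall 1: Q → 6526 ML/d, C = (6140·36.00 + 386.0·2040)/6526 = 154.5 mg/L.
Below outfall 2: Q → 6916 ML/d, C = (6526·154.5 + 390.0·380.0)/6916 = 167.2 mg/L.

167 mg/L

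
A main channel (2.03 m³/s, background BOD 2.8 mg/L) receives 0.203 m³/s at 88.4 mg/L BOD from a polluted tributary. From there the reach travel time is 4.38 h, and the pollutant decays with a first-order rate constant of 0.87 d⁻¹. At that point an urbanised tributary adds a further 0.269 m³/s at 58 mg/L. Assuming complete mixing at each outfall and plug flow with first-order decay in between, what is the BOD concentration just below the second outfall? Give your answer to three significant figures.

Conservation of mass: C = (2.030·2.800 + 0.2030·88.40) / 2.233 = 23.63/2.233 = 10.58 mg/L; combined flow 2.233 m³/s.
Decay over the reach: 10.58·exp(−kt) = 10.58·0.8532 = 9.028 mg/L.
Second outfall: C = (2.233·9.028 + 0.2690·58.00)/2.502 = 14.29 mg/L.

14.3 mg/L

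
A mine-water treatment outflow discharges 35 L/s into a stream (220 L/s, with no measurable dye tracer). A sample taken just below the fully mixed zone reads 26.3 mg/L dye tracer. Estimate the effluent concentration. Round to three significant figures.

Mass balance: 220.0·0 + 35.00·Cₑ = 255.0·26.30
→ Cₑ = (255.0·26.30 − 220.0·0) / 35.00 = 191.6 mg/L.

192 mg/L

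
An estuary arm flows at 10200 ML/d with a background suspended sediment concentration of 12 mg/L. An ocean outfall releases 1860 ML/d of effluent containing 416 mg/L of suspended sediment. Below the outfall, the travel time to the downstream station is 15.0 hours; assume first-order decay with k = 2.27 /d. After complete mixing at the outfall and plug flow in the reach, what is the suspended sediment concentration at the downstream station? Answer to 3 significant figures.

18.0 mg/L

Flow-weighted average: C = (10200·12.00 + 1860·416.0) / 12060 = 896200/12060 = 74.31 mg/L.
Decay over the reach: 74.31·exp(−kt) = 74.31·0.2420 = 17.98 mg/L.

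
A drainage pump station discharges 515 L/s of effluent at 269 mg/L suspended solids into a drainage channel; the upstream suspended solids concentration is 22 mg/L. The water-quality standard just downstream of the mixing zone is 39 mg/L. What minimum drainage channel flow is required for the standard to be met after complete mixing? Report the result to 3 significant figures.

6970 L/s

Set C_mix = 39: (Q·22.00 + 515.0·269.0) / (Q + 515.0) = 39
→ Q = 515.0·(269.0 − 39)/(39 − 22.00) = 6968 L/s.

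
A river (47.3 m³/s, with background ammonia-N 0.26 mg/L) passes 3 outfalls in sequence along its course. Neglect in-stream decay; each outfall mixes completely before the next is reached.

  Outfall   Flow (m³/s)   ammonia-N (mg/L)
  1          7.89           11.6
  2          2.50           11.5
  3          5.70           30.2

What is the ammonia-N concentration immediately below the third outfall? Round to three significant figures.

After outfall 1: Q = 47.30 + 7.890 = 55.19 m³/s; C = (47.30·0.2600 + 7.890·11.60)/55.19 = 1.881 mg/L.
After outfall 2: Q = 55.19 + 2.500 = 57.69 m³/s; C = (55.19·1.881 + 2.500·11.50)/57.69 = 2.298 mg/L.
After outfall 3: Q = 57.69 + 5.700 = 63.39 m³/s; C = (57.69·2.298 + 5.700·30.20)/63.39 = 4.807 mg/L.

4.81 mg/L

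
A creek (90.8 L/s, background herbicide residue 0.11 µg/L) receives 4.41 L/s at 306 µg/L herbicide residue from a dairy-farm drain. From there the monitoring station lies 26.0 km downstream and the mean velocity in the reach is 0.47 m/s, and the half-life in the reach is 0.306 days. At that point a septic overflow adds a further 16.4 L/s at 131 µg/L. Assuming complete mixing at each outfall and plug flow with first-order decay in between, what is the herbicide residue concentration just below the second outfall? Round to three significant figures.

22.1 µg/L

Mass balance: C = (90.80·0.1100 + 4.410·306.0) / 95.21 = 1359/95.21 = 14.28 µg/L; combined flow 95.21 L/s.
Travel time t = 26.0·1000 / 0.47 = 55320 s = 15.37 h.
Half-life 0.306 d → k = ln 2 / 0.306 = 2.265 d⁻¹.
First-order decay: C = 14.28·exp(−k·t) = 14.28·0.2345 = 3.348 µg/L.
At the second outfall, C = (95.21·3.348 + 16.40·131.0) / (95.21 + 16.40) = 22.11 µg/L.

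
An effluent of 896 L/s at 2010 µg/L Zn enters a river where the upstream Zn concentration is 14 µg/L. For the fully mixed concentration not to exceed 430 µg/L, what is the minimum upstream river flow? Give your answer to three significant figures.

Set C_mix = 430: (Q·14.00 + 896.0·2010) / (Q + 896.0) = 430
→ Q = 896.0·(2010 − 430)/(430 − 14.00) = 3403 L/s.

3400 L/s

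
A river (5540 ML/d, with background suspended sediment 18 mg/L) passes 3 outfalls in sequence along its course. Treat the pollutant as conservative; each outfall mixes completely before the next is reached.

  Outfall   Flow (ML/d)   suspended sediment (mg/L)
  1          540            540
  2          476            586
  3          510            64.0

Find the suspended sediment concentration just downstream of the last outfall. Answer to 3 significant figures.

Below outfall 1: Q → 6080 ML/d, C = (5540·18.00 + 540.0·540.0)/6080 = 64.36 mg/L.
Below outfall 2: Q → 6556 ML/d, C = (6080·64.36 + 476.0·586.0)/6556 = 102.2 mg/L.
Below outfall 3: Q → 7066 ML/d, C = (6556·102.2 + 510.0·64.00)/7066 = 99.48 mg/L.

99.5 mg/L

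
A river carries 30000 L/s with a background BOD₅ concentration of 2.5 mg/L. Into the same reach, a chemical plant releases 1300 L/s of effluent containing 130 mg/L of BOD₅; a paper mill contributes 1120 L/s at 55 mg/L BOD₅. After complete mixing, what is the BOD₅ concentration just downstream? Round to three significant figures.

Flow-weighted average: C = (30000·2.500 + 1300·130.0 + 1120·55.00) / 32420 = 305600/32420 = 9.426 mg/L.

9.43 mg/L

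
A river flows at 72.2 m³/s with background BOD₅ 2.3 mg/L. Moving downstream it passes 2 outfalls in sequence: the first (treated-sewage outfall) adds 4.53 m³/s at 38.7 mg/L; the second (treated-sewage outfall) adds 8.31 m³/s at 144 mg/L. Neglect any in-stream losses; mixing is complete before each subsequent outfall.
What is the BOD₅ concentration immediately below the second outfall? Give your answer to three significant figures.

Below outfall 1: Q → 76.73 m³/s, C = (72.20·2.300 + 4.530·38.70)/76.73 = 4.449 mg/L.
Below outfall 2: Q → 85.04 m³/s, C = (76.73·4.449 + 8.310·144.0)/85.04 = 18.09 mg/L.

18.1 mg/L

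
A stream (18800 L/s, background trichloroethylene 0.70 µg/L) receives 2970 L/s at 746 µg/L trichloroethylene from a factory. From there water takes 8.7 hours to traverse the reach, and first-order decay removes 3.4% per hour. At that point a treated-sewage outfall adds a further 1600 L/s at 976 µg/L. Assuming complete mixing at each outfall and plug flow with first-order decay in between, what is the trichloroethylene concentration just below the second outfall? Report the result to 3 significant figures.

Mixed concentration C = ΣQC/ΣQ = (18800·0.7000 + 2970·746.0) / 21770 = 2229000/21770 = 102.4 µg/L; combined flow 21770 L/s.
3.4%/h lost → k = −ln(1 − 0.034) = 0.03459 h⁻¹.
After decay, C = 102.4 × e^(−kt) = 102.4 × 0.7401 = 75.77 µg/L.
At the second outfall, C = (21770·75.77 + 1600·976.0) / (21770 + 1600) = 137.4 µg/L.

137 µg/L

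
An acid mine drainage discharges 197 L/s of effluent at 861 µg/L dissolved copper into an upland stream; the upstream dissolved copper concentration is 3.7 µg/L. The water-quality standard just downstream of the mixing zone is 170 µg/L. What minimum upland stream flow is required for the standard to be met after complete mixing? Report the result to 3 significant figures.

819 L/s

Set C_mix = 170: (Q·3.700 + 197.0·861.0) / (Q + 197.0) = 170
→ Q = 197.0·(861.0 − 170)/(170 − 3.700) = 818.6 L/s.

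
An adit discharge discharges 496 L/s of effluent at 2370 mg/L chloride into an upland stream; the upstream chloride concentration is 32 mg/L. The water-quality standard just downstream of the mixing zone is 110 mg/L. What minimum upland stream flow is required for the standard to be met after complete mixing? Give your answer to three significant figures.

Set C_mix = 110: (Q·32.00 + 496.0·2370) / (Q + 496.0) = 110
→ Q = 496.0·(2370 − 110)/(110 − 32.00) = 14370 L/s.

14400 L/s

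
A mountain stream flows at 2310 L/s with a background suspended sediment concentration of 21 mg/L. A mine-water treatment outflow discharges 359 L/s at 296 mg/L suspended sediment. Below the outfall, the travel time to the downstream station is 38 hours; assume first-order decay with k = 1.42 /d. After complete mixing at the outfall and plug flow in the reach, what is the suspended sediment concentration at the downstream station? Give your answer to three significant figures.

After mixing, C = (2310·21.00 + 359.0·296.0) / 2669 = 154800/2669 = 57.99 mg/L.
First-order decay: C = 57.99·exp(−k·t) = 57.99·0.1056 = 6.122 mg/L.

6.12 mg/L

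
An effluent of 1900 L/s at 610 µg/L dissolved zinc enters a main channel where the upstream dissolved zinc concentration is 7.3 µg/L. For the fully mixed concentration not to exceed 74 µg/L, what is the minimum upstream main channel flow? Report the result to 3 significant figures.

15300 L/s

Set C_mix = 74: (Q·7.300 + 1900·610.0) / (Q + 1900) = 74
→ Q = 1900·(610.0 − 74)/(74 − 7.300) = 15270 L/s.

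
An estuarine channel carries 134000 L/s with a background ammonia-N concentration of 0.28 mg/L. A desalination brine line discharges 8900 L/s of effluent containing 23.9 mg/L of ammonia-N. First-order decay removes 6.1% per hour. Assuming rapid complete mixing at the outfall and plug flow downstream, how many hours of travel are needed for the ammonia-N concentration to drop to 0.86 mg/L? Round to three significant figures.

Mass balance: C = (134000·0.2800 + 8900·23.90) / 142900 = 250200/142900 = 1.751 mg/L.
6.1%/h lost → k = −ln(1 − 0.061) = 0.06294 h⁻¹.
1.751·exp(−k·t) = 0.86 → t = ln(1.751/0.86)/k = 40670 s = 11.30 h.

11.3 h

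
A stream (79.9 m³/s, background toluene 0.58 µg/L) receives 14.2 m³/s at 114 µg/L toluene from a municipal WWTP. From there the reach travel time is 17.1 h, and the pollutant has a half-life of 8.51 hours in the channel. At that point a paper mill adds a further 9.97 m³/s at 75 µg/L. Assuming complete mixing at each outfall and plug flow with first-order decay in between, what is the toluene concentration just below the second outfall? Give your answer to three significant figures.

11.2 µg/L

Conservation of mass: C = (79.90·0.5800 + 14.20·114.0) / 94.10 = 1665/94.10 = 17.70 µg/L; combined flow 94.10 m³/s.
Half-life 8.51 h → k = ln 2 / 8.51 = 0.08145 h⁻¹ = 1.955 d⁻¹.
After decay, C = 17.70 × e^(−kt) = 17.70 × 0.2484 = 4.395 µg/L.
Second outfall: C = (94.10·4.395 + 9.970·75.00)/104.1 = 11.16 µg/L.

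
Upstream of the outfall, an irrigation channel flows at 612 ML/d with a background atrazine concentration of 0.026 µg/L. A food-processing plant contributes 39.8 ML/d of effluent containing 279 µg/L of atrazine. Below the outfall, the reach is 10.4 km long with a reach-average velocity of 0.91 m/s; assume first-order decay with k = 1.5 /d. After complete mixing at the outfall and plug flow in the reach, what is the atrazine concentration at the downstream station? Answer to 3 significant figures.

Mass balance: C = (612.0·0.02600 + 39.80·279.0) / 651.8 = 11120/651.8 = 17.06 µg/L.
Travel time t = 10.4·1000 / 0.91 = 11430 s = 3.175 h.
First-order decay: C = 17.06·exp(−k·t) = 17.06·0.8200 = 13.99 µg/L.

14.0 µg/L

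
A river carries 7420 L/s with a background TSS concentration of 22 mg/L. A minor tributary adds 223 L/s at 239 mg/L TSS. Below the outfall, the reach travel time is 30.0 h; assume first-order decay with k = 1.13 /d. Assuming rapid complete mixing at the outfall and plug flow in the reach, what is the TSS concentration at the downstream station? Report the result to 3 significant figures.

Mass balance: C = (7420·22.00 + 223.0·239.0) / 7643 = 216500/7643 = 28.33 mg/L.
Applying C = C₀e^(−kt): 28.33 × 0.2435 = 6.900 mg/L.

6.90 mg/L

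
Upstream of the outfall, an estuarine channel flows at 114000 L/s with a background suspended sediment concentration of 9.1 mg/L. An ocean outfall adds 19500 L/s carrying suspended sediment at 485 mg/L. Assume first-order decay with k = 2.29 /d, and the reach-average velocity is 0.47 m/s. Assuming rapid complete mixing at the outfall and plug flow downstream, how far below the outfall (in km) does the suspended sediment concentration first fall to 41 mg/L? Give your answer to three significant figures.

11.5 km

After mixing, C = (114000·9.100 + 19500·485.0) / 133500 = 10490000/133500 = 78.61 mg/L.
Set 78.61·exp(−k·t) = 41 → t = ln(78.61/41)/k = 24560 s = 6.822 h.
Distance = v·t = 0.47·24560 = 11540 m = 11.54 km.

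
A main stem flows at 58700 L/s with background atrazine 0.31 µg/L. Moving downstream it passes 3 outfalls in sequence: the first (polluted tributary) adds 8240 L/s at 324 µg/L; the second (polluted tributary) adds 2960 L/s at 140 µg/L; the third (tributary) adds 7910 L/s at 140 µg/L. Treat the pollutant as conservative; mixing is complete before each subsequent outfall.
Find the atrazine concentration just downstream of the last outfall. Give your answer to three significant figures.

Below outfall 1: Q → 66940 L/s, C = (58700·0.3100 + 8240·324.0)/66940 = 40.15 µg/L.
Below outfall 2: Q → 69900 L/s, C = (66940·40.15 + 2960·140.0)/69900 = 44.38 µg/L.
Below outfall 3: Q → 77810 L/s, C = (69900·44.38 + 7910·140.0)/77810 = 54.10 µg/L.

54.1 µg/L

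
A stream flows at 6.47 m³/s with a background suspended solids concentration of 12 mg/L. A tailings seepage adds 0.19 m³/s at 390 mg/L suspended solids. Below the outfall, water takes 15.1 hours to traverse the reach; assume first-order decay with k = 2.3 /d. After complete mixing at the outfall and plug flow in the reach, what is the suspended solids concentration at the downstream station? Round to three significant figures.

5.36 mg/L

After mixing, C = (6.470·12.00 + 0.1900·390.0) / 6.660 = 151.7/6.660 = 22.78 mg/L.
After decay, C = 22.78 × e^(−kt) = 22.78 × 0.2353 = 5.360 mg/L.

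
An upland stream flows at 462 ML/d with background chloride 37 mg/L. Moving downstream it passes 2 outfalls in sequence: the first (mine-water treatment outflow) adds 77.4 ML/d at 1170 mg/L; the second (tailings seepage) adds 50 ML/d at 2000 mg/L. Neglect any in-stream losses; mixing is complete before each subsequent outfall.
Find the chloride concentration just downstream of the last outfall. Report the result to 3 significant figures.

352 mg/L

Outfall 1: combined Q = 539.4 ML/d; C = (462.0·37.00 + 77.40·1170)/539.4 = 199.6 mg/L.
Outfall 2: combined Q = 589.4 ML/d; C = (539.4·199.6 + 50.00·2000)/589.4 = 352.3 mg/L.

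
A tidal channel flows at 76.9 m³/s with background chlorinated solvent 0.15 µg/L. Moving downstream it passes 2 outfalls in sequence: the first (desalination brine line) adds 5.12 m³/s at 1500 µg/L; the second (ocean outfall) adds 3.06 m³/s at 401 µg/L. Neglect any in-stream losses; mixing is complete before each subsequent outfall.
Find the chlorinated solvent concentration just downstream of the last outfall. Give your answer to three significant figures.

Below outfall 1: Q → 82.02 m³/s, C = (76.90·0.1500 + 5.120·1500)/82.02 = 93.78 µg/L.
Below outfall 2: Q → 85.08 m³/s, C = (82.02·93.78 + 3.060·401.0)/85.08 = 104.8 µg/L.

105 µg/L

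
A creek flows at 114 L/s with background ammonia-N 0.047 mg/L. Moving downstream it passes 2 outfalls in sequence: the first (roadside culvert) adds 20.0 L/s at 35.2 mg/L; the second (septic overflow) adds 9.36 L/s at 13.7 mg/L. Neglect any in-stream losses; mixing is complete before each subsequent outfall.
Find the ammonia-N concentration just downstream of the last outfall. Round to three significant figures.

5.84 mg/L

After outfall 1: Q = 114.0 + 20.00 = 134.0 L/s; C = (114.0·0.04700 + 20.00·35.20)/134.0 = 5.294 mg/L.
After outfall 2: Q = 134.0 + 9.360 = 143.4 L/s; C = (134.0·5.294 + 9.360·13.70)/143.4 = 5.843 mg/L.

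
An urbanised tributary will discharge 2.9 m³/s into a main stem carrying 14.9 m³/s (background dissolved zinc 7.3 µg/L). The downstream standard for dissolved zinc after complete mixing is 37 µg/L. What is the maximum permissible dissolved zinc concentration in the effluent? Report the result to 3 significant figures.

190 µg/L

At the limit, (Qr·Cr + Qe·Cₑ)/(Qr + Qe) = 37:
Cₑ = (17.80·37 − 14.90·7.300) / 2.900 = 189.6 µg/L.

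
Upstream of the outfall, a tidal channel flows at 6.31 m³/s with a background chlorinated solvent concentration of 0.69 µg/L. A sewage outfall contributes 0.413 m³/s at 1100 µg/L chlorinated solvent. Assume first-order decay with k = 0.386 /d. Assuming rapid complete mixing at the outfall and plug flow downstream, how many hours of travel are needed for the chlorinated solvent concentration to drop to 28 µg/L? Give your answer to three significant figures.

55.4 h

Flow-weighted average: C = (6.310·0.6900 + 0.4130·1100) / 6.723 = 458.7/6.723 = 68.22 µg/L.
68.22·exp(−k·t) = 28 → t = ln(68.22/28)/k = 199300 s = 55.37 h.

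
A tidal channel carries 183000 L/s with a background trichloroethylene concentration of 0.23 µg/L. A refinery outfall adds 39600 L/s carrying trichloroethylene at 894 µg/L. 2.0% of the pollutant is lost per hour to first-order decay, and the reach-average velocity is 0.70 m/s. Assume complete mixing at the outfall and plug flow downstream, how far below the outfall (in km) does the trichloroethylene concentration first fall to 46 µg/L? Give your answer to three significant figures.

Flow-weighted average: C = (183000·0.2300 + 39600·894.0) / 222600 = 35440000/222600 = 159.2 µg/L.
2.0%/h lost → k = −ln(1 − 0.02) = 0.02020 h⁻¹.
Set 159.2·exp(−k·t) = 46 → t = ln(159.2/46)/k = 221300 s = 61.46 h.
Distance = v·t = 0.70·221300 = 154900 m = 154.9 km.

155 km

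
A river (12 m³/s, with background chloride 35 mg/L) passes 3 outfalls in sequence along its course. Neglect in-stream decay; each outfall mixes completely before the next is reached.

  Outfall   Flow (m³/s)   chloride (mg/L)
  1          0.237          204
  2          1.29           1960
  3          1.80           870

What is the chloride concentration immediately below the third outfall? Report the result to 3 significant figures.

After outfall 1: Q = 12.00 + 0.2370 = 12.24 m³/s; C = (12.00·35.00 + 0.2370·204.0)/12.24 = 38.27 mg/L.
After outfall 2: Q = 12.24 + 1.290 = 13.53 m³/s; C = (12.24·38.27 + 1.290·1960)/13.53 = 221.5 mg/L.
After outfall 3: Q = 13.53 + 1.800 = 15.33 m³/s; C = (13.53·221.5 + 1.800·870.0)/15.33 = 297.7 mg/L.

298 mg/L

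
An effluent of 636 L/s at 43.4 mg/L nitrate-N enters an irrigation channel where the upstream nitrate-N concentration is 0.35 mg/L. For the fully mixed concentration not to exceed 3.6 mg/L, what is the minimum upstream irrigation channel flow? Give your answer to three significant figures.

Set C_mix = 3.6: (Q·0.3500 + 636.0·43.40) / (Q + 636.0) = 3.6
→ Q = 636.0·(43.40 − 3.6)/(3.6 − 0.3500) = 7789 L/s.

7790 L/s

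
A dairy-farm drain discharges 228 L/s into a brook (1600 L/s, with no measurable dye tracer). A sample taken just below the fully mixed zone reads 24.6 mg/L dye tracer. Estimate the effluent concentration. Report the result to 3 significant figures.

197 mg/L

Mass balance: 1600·0 + 228.0·Cₑ = 1828·24.60
→ Cₑ = (1828·24.60 − 1600·0) / 228.0 = 197.2 mg/L.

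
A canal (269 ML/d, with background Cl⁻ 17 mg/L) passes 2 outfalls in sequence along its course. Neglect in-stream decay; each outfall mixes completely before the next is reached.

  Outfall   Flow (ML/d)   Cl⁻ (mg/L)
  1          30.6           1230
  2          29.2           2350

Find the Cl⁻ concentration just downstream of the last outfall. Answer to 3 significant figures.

337 mg/L

Outfall 1: combined Q = 299.6 ML/d; C = (269.0·17.00 + 30.60·1230)/299.6 = 140.9 mg/L.
Outfall 2: combined Q = 328.8 ML/d; C = (299.6·140.9 + 29.20·2350)/328.8 = 337.1 mg/L.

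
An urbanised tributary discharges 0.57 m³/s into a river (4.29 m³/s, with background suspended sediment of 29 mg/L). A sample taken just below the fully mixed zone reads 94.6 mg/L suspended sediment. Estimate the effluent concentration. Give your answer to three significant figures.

588 mg/L

Mass balance: 4.290·29.00 + 0.5700·Cₑ = 4.860·94.60
→ Cₑ = (4.860·94.60 − 4.290·29.00) / 0.5700 = 588.3 mg/L.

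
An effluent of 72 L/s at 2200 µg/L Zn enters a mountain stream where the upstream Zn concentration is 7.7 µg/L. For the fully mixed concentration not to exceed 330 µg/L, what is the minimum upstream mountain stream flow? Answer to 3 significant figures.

418 L/s

Set C_mix = 330: (Q·7.700 + 72.00·2200) / (Q + 72.00) = 330
→ Q = 72.00·(2200 − 330)/(330 − 7.700) = 417.7 L/s.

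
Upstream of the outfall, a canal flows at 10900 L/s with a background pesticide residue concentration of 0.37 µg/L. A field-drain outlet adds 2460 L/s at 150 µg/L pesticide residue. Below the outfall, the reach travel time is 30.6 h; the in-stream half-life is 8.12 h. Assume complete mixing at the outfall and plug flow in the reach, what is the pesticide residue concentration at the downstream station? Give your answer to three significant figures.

2.05 µg/L

After mixing, C = (10900·0.3700 + 2460·150.0) / 13360 = 373000/13360 = 27.92 µg/L.
Half-life 8.12 h → k = ln 2 / 8.12 = 0.08536 h⁻¹ = 2.049 d⁻¹.
Decay over the reach: 27.92·exp(−kt) = 27.92·0.07338 = 2.049 µg/L.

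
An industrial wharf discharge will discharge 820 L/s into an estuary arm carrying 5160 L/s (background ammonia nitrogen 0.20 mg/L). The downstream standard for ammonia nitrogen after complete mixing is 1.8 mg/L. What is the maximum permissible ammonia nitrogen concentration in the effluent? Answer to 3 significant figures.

11.9 mg/L

At the limit, (Qr·Cr + Qe·Cₑ)/(Qr + Qe) = 1.8:
Cₑ = (5980·1.8 − 5160·0.2000) / 820.0 = 11.87 mg/L.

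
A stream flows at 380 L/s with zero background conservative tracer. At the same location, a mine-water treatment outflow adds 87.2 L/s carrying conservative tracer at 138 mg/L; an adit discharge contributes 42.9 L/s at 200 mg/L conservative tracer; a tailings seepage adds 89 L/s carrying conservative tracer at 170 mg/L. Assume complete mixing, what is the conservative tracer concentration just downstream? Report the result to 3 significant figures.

Mass balance: C = (380.0·0 + 87.20·138.0 + 42.90·200.0 + 89.00·170.0) / 599.1 = 35740/599.1 = 59.66 mg/L.

59.7 mg/L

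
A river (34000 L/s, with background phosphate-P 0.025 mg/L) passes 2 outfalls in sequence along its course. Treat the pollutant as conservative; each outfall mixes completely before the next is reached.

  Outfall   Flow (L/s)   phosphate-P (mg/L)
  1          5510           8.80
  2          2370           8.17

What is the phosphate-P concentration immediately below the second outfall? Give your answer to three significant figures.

Below outfall 1: Q → 39510 L/s, C = (34000·0.02500 + 5510·8.800)/39510 = 1.249 mg/L.
Below outfall 2: Q → 41880 L/s, C = (39510·1.249 + 2370·8.170)/41880 = 1.640 mg/L.

1.64 mg/L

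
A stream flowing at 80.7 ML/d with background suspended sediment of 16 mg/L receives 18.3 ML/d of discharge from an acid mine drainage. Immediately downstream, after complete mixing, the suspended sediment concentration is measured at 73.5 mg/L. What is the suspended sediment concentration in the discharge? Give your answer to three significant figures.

327 mg/L

Mass balance: 80.70·16.00 + 18.30·Cₑ = 99.00·73.50
→ Cₑ = (99.00·73.50 − 80.70·16.00) / 18.30 = 327.1 mg/L.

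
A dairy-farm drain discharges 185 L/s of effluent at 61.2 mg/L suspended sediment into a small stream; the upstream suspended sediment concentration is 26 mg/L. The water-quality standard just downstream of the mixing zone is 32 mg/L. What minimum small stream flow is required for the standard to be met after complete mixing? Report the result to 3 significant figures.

Set C_mix = 32: (Q·26.00 + 185.0·61.20) / (Q + 185.0) = 32
→ Q = 185.0·(61.20 − 32)/(32 − 26.00) = 900.3 L/s.

900 L/s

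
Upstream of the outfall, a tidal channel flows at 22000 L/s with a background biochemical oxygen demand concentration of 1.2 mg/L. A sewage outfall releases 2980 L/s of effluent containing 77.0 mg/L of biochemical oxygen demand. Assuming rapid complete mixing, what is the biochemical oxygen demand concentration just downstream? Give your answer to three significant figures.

Conservation of mass: C = (22000·1.200 + 2980·77.00) / 24980 = 255900/24980 = 10.24 mg/L.

10.2 mg/L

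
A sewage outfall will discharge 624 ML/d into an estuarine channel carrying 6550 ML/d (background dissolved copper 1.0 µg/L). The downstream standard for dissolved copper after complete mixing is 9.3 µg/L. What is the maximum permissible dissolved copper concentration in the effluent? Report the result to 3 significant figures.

At the limit, (Qr·Cr + Qe·Cₑ)/(Qr + Qe) = 9.3:
Cₑ = (7174·9.3 − 6550·1.000) / 624.0 = 96.42 µg/L.

96.4 µg/L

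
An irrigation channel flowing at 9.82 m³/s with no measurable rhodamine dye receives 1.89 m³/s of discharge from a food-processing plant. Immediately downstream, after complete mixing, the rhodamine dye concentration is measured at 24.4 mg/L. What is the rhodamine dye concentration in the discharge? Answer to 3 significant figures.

151 mg/L

Mass balance: 9.820·0 + 1.890·Cₑ = 11.71·24.40
→ Cₑ = (11.71·24.40 − 9.820·0) / 1.890 = 151.2 mg/L.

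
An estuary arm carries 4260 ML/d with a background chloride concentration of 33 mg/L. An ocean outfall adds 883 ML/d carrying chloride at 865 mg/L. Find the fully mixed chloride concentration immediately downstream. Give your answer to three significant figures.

176 mg/L

Flow-weighted average: C = (4260·33.00 + 883.0·865.0) / 5143 = 904400/5143 = 175.8 mg/L.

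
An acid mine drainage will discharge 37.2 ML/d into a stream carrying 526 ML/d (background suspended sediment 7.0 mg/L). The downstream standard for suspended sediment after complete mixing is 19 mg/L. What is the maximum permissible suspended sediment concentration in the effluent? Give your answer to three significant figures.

At the limit, (Qr·Cr + Qe·Cₑ)/(Qr + Qe) = 19:
Cₑ = (563.2·19 − 526.0·7.000) / 37.20 = 188.7 mg/L.

189 mg/L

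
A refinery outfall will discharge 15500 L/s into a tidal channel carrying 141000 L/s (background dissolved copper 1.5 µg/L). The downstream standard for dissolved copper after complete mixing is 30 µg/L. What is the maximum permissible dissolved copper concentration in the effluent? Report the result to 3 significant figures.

289 µg/L

At the limit, (Qr·Cr + Qe·Cₑ)/(Qr + Qe) = 30:
Cₑ = (156500·30 − 141000·1.500) / 15500 = 289.3 µg/L.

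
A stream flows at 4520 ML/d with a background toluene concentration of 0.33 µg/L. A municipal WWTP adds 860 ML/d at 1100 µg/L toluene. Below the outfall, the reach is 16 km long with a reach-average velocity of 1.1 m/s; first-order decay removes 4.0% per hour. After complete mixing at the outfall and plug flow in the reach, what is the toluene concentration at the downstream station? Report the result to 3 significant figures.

149 µg/L

Flow-weighted average: C = (4520·0.3300 + 860.0·1100) / 5380 = 947500/5380 = 176.1 µg/L.
Travel time t = 16·1000 / 1.1 = 14550 s = 4.040 h.
4.0%/h lost → k = −ln(1 − 0.04) = 0.04082 h⁻¹.
First-order decay: C = 176.1·exp(−k·t) = 176.1·0.8479 = 149.3 µg/L.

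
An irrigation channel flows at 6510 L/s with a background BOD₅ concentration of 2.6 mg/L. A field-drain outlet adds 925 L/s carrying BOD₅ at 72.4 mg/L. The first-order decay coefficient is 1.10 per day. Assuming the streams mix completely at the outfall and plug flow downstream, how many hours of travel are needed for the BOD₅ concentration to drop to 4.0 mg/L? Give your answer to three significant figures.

Mass balance: C = (6510·2.600 + 925.0·72.40) / 7435 = 83900/7435 = 11.28 mg/L.
11.28·exp(−k·t) = 4.0 → t = ln(11.28/4.0)/k = 81460 s = 22.63 h.

22.6 h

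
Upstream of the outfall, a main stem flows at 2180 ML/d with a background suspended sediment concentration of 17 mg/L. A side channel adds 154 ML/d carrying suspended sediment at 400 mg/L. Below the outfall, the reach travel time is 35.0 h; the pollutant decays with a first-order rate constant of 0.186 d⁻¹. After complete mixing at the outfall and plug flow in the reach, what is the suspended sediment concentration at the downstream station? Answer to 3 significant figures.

Conservation of mass: C = (2180·17.00 + 154.0·400.0) / 2334 = 98660/2334 = 42.27 mg/L.
Applying C = C₀e^(−kt): 42.27 × 0.7624 = 32.23 mg/L.

32.2 mg/L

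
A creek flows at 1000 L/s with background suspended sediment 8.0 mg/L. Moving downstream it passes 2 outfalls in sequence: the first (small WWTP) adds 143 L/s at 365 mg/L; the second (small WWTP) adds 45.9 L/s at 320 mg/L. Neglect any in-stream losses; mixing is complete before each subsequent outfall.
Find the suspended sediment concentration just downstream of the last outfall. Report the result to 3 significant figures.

63.0 mg/L

Below outfall 1: Q → 1143 L/s, C = (1000·8.000 + 143.0·365.0)/1143 = 52.66 mg/L.
Below outfall 2: Q → 1189 L/s, C = (1143·52.66 + 45.90·320.0)/1189 = 62.99 mg/L.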